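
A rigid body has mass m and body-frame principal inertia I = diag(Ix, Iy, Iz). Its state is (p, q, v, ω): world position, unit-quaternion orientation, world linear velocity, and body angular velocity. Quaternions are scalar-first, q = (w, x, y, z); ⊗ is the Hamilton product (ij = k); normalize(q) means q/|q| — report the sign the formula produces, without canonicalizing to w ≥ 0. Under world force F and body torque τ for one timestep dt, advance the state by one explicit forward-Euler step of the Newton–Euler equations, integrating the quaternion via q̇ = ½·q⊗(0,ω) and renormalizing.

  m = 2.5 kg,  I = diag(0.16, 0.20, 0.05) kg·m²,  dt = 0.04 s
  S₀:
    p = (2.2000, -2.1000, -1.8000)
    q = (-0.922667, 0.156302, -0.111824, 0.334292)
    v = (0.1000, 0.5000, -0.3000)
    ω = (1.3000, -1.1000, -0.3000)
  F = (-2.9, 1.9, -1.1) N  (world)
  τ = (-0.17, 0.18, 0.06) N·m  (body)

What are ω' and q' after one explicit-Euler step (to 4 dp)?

ω×(Iω) gyroscopic = (-0.0495, -0.0429, -0.0572)
(τ − ω×Iω)/I = (-0.7531, 1.1145, 2.3440)
ω' = ω + α·dt = (1.2699, -1.0554, -0.2062)
2q̇ = q⊗(0,ω) = (-0.2259114, -0.7981987, 1.4964039, 0.2502391)
q' = normalize(q + ½dt·q⊗(0,ω)) = (-0.9266, 0.1403, -0.0818, 0.3391)

ω' = (1.2699, -1.0554, -0.2062)
q' = (-0.9266, 0.1403, -0.0818, 0.3391)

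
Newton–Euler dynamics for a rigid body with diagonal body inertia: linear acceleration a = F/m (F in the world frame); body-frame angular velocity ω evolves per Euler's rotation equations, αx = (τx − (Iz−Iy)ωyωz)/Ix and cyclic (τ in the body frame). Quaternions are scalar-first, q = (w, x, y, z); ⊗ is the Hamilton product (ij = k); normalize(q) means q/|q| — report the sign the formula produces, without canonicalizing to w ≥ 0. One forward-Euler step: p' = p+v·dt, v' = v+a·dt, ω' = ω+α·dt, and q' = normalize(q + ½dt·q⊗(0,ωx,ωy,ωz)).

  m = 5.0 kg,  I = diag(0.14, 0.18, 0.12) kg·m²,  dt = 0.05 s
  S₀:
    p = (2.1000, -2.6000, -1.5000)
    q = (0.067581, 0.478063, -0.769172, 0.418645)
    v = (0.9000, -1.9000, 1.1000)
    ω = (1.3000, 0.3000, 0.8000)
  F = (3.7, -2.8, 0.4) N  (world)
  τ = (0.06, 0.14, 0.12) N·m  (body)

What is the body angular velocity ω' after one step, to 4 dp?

ω×(Iω) gyroscopic = (-0.0144, 0.0208, 0.0156)
(τ − ω×Iω)/I = (0.5314, 0.6622, 0.8700)
new body rate ω' = (1.3266, 0.3331, 0.8435)

ω' = (1.3266, 0.3331, 0.8435)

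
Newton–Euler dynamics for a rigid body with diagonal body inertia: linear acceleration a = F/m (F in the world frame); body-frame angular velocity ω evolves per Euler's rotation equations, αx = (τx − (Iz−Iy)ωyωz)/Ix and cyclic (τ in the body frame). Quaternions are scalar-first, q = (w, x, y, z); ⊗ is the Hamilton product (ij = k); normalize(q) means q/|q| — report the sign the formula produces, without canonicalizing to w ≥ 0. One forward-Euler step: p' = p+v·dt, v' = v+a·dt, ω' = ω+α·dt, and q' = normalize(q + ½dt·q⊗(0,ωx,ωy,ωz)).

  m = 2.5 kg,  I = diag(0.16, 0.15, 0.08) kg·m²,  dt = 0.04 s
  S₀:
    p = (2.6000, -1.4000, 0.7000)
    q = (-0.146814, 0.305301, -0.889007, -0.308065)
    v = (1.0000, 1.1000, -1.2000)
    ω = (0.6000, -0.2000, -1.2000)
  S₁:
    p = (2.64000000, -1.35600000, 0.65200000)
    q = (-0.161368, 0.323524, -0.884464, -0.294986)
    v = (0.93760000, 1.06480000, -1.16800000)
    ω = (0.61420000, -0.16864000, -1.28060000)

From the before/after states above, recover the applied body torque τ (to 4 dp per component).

rate change Δω = (0.01420000, 0.03136000, -0.08060000)
τ = I·(Δω/dt) + ω₀×(Iω₀) = (0.0400, 0.0600, -0.1600)

τ = (0.0400, 0.0600, -0.1600)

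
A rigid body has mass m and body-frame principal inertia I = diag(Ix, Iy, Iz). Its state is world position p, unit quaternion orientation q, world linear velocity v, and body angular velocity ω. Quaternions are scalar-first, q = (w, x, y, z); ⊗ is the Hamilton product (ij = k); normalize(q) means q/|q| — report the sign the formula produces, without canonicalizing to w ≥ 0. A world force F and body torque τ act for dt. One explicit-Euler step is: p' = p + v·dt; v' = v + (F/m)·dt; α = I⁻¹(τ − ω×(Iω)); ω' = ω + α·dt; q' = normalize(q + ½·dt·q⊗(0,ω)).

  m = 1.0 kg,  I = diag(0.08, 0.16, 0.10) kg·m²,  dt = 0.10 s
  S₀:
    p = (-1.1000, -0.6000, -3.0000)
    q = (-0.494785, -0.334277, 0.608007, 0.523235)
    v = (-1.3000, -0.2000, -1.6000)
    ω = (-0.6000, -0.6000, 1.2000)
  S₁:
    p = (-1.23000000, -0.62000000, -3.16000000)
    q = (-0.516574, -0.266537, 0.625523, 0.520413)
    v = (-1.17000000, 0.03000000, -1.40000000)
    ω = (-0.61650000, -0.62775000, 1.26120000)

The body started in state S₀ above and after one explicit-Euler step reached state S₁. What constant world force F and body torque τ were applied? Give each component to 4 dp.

F = (1.3000, 2.3000, 2.0000)
τ = (0.0300, -0.0300, 0.0900)

ω₁ − ω₀ = (-0.01650000, -0.02775000, 0.06120000)
applied torque τ = (0.0300, -0.0300, 0.0900)
Δv = v₁−v₀ = (0.13000000, 0.23000000, 0.20000000)
applied force F = (1.3000, 2.3000, 2.0000)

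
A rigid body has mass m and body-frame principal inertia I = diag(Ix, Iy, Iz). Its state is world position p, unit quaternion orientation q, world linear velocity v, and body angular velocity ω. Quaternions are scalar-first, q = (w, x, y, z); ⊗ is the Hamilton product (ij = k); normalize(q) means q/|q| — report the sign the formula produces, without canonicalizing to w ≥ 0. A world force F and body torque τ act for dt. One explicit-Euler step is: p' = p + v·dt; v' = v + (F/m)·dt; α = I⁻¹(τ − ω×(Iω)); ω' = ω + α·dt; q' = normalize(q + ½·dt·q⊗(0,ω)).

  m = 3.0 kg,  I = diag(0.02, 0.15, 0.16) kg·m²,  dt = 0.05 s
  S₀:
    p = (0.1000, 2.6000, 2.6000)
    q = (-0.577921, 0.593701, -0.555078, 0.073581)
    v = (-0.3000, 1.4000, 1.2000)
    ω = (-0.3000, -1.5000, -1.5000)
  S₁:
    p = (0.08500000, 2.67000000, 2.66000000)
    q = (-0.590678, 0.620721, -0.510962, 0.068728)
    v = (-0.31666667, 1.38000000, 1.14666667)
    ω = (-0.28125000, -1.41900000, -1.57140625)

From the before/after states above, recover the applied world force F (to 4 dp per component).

velocity change Δv = (-0.01666667, -0.02000000, -0.05333333)
m·(v₁−v₀)/dt = (-1.0000, -1.2000, -3.2000)

F = (-1.0000, -1.2000, -3.2000)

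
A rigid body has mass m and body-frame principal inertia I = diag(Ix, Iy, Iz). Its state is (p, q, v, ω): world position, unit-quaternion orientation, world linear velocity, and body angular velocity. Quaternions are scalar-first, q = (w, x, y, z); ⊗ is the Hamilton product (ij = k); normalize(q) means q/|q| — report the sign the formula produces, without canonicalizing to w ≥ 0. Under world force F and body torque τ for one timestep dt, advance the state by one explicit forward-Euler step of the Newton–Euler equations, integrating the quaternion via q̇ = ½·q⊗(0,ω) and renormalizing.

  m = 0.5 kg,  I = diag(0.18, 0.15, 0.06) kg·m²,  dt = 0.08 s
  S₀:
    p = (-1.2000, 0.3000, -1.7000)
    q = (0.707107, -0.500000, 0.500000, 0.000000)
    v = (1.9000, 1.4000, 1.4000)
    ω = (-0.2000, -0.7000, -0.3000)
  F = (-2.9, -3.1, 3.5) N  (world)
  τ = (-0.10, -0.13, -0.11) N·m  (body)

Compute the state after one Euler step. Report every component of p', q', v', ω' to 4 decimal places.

p' = (-1.0480, 0.4120, -1.5880)
q' = (0.7168, -0.5114, 0.4740, 0.0095)
v' = (1.4360, 0.9040, 1.9600)
ω' = (-0.2360, -0.7732, -0.4411)

(τ − ω×Iω)/I = (-0.4506, -0.9147, -1.7633)
ω' = ω + α·dt = (-0.2360, -0.7732, -0.4411)
Hamilton product q⊗(0,ω) = (0.2500000, -0.2914214, -0.6449749, 0.2378679)
q' = normalize(q + ½dt·q⊗(0,ω)) = (0.7168, -0.5114, 0.4740, 0.0095)
a = F/m = (-5.8000, -6.2000, 7.0000)
p' = p + v·dt = (-1.0480, 0.4120, -1.5880)
v + (F/m)dt = (1.4360, 0.9040, 1.9600)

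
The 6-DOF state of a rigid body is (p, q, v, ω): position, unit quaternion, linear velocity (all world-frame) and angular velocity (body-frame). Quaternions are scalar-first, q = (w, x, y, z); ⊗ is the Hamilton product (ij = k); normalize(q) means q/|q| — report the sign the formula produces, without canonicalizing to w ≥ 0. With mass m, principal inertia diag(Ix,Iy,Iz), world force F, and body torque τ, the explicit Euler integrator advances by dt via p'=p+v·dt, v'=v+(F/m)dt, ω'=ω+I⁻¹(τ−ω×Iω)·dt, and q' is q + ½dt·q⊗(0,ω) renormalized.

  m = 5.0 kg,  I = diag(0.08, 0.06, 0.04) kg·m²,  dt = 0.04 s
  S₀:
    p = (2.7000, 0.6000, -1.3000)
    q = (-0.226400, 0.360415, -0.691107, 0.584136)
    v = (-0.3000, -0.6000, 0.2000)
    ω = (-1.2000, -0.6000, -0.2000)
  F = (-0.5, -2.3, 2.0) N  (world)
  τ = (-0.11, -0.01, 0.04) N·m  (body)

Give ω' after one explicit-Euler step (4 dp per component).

ω' = (-1.2538, -0.6131, -0.1456)

gyro term ω×Iω = (-0.0024, 0.0096, -0.0144)
(τ − ω×Iω)/I = (-1.3450, -0.3267, 1.3600)
ω' = ω + α·dt = (-1.2538, -0.6131, -0.1456)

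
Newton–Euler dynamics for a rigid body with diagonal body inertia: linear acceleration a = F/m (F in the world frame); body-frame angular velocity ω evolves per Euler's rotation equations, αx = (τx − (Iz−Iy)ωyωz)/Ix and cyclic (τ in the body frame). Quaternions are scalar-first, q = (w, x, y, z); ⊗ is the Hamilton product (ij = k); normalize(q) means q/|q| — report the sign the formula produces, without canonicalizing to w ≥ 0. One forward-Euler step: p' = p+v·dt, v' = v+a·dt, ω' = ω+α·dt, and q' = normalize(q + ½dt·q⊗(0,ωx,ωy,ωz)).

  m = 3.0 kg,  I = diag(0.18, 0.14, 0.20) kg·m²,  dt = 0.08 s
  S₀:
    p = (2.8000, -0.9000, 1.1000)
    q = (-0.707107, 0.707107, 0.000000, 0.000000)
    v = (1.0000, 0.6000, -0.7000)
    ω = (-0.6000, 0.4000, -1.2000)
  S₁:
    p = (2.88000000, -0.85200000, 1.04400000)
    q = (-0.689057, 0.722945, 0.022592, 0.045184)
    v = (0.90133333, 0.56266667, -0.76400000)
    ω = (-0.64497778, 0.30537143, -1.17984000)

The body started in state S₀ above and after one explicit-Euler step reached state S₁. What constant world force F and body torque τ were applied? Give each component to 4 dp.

F = (-3.7000, -1.4000, -2.4000)
τ = (-0.1300, -0.1800, 0.0600)

v₁ − v₀ = (-0.09866667, -0.03733333, -0.06400000)
m·(v₁−v₀)/dt = (-3.7000, -1.4000, -2.4000)
Δω = ω₁−ω₀ = (-0.04497778, -0.09462857, 0.02016000)
applied torque τ = (-0.1300, -0.1800, 0.0600)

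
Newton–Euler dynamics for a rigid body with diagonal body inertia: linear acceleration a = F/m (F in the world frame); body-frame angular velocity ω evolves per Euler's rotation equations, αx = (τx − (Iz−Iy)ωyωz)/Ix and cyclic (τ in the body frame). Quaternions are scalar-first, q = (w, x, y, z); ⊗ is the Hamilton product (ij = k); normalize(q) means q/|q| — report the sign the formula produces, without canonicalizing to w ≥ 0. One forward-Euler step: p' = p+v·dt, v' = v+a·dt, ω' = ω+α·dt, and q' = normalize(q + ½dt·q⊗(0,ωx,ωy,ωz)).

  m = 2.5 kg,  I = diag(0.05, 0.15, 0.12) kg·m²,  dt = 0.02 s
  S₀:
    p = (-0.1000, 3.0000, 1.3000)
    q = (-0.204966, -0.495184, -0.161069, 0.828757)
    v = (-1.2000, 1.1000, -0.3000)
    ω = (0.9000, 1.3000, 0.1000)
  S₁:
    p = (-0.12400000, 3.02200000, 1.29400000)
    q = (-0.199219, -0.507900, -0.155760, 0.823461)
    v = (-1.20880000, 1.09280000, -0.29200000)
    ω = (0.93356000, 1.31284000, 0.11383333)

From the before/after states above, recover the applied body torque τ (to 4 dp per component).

τ = (0.0800, 0.0900, 0.2000)

Δω = ω₁−ω₀ = (0.03356000, 0.01284000, 0.01383333)
τ = I·(Δω/dt) + ω₀×(Iω₀) = (0.0800, 0.0900, 0.2000)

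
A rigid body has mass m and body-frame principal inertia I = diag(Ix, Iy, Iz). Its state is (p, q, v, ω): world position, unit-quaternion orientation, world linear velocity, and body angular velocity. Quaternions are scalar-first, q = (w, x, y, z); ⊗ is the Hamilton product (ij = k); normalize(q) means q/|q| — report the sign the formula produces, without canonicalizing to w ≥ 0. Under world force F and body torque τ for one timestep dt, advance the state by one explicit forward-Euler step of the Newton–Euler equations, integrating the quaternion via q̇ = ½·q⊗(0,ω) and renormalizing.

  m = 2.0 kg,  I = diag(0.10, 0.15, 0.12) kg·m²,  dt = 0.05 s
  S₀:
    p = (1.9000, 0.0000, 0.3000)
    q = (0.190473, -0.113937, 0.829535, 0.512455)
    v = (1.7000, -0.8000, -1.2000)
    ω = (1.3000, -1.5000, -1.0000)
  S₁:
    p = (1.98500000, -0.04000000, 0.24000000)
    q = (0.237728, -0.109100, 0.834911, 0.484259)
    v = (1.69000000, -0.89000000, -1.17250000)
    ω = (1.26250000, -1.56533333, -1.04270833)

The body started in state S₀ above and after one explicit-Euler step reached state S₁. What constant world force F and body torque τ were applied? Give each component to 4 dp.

velocity change Δv = (-0.01000000, -0.09000000, 0.02750000)
applied force F = (-0.4000, -3.6000, 1.1000)
rate change Δω = (-0.03750000, -0.06533333, -0.04270833)
gyro term ω₀×Iω₀ = (-0.0450, 0.0260, -0.0975)
τ = I·(Δω/dt) + ω₀×(Iω₀) = (-0.1200, -0.1700, -0.2000)

F = (-0.4000, -3.6000, 1.1000)
τ = (-0.1200, -0.1700, -0.2000)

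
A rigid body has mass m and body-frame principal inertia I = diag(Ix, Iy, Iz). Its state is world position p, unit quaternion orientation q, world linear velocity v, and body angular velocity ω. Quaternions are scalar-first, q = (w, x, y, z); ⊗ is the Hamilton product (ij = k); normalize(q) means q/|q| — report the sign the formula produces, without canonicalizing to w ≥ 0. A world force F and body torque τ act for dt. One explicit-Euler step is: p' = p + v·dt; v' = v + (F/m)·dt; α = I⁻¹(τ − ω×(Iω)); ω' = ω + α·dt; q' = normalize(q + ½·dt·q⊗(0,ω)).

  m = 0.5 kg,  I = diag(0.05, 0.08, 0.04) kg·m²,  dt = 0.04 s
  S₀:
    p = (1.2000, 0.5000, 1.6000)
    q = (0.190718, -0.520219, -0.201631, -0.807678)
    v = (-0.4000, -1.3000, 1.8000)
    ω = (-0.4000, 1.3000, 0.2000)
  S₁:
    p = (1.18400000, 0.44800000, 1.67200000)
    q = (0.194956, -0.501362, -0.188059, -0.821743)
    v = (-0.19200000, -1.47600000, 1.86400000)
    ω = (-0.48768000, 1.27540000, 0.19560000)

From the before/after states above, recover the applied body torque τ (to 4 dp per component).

Δω = ω₁−ω₀ = (-0.08768000, -0.02460000, -0.00440000)
τ = I·(Δω/dt) + ω₀×(Iω₀) = (-0.1200, -0.0500, -0.0200)

τ = (-0.1200, -0.0500, -0.0200)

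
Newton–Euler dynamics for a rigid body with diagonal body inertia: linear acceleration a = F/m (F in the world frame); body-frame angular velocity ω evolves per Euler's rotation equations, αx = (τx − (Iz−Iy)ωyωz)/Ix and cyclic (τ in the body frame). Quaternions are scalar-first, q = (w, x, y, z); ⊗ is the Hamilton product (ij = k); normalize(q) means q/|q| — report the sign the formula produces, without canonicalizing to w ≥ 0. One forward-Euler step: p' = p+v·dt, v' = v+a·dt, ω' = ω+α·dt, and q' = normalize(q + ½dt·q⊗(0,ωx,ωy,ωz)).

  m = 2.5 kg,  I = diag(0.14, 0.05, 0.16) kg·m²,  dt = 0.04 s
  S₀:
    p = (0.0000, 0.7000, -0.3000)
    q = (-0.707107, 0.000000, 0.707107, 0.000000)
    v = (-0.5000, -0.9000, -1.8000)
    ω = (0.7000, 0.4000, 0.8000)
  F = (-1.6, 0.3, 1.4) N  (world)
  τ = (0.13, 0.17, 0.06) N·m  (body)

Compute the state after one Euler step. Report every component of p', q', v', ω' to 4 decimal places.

ω×(Iω) gyroscopic = (0.0352, -0.0112, -0.0252)
(τ − ω×Iω)/I = (0.6771, 3.6240, 0.5325)
ω' = ω + α·dt = (0.7271, 0.5450, 0.8213)
q⊗(0,ω) = (-0.2828428, 0.0707107, -0.2828428, -1.0606605)
updated quaternion q' = (-0.7126, 0.0014, 0.7013, -0.0212)
linear accel F/m = (-0.6400, 0.1200, 0.5600)
new position p' = (-0.0200, 0.6640, -0.3720)
v' = v + a·dt = (-0.5256, -0.8952, -1.7776)

p' = (-0.0200, 0.6640, -0.3720)
q' = (-0.7126, 0.0014, 0.7013, -0.0212)
v' = (-0.5256, -0.8952, -1.7776)
ω' = (0.7271, 0.5450, 0.8213)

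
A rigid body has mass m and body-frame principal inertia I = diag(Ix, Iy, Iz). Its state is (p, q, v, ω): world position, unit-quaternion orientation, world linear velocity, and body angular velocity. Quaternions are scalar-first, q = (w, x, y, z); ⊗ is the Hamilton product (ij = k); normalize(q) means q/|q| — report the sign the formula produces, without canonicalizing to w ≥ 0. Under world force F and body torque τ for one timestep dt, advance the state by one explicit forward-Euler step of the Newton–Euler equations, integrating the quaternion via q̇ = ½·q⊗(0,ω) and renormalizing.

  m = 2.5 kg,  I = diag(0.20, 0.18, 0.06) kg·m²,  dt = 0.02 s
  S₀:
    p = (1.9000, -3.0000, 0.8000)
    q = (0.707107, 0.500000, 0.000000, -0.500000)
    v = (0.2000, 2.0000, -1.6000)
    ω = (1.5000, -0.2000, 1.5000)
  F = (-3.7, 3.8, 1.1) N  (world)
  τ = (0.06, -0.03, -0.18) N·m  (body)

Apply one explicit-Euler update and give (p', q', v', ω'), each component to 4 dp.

(τ − ω×Iω)/I = (0.1200, -1.9167, -3.1000)
ω + α·dt = (1.5024, -0.2383, 1.4380)
q⊗(0,ω) = (0.0000000, 0.9606605, -1.6414214, 0.9606605)
q' = normalize(q + ½dt·q⊗(0,ω)) = (0.7069, 0.5095, -0.0164, -0.4903)
a = F/m = (-1.4800, 1.5200, 0.4400)
p + v·dt = (1.9040, -2.9600, 0.7680)
v' = v + a·dt = (0.1704, 2.0304, -1.5912)

p' = (1.9040, -2.9600, 0.7680)
q' = (0.7069, 0.5095, -0.0164, -0.4903)
v' = (0.1704, 2.0304, -1.5912)
ω' = (1.5024, -0.2383, 1.4380)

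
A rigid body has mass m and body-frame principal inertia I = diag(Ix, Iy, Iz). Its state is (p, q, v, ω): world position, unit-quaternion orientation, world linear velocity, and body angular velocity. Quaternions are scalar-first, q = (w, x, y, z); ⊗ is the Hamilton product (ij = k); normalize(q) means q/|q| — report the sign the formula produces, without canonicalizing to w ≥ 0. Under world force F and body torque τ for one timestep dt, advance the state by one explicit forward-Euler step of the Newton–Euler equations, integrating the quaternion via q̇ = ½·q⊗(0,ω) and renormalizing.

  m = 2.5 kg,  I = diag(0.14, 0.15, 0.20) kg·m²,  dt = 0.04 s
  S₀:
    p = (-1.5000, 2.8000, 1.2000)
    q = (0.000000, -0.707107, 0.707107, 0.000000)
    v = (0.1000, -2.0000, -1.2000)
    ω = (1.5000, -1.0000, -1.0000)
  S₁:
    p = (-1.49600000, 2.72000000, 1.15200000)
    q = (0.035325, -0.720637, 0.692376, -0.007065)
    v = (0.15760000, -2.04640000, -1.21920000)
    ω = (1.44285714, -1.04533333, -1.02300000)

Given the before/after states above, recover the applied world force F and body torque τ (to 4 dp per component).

Δω = ω₁−ω₀ = (-0.05714286, -0.04533333, -0.02300000)
ω₀×(Iω₀) = (0.0500, 0.0900, -0.0150)
I·α + gyro = (-0.1500, -0.0800, -0.1300)
v₁ − v₀ = (0.05760000, -0.04640000, -0.01920000)
applied force F = (3.6000, -2.9000, -1.2000)

F = (3.6000, -2.9000, -1.2000)
τ = (-0.1500, -0.0800, -0.1300)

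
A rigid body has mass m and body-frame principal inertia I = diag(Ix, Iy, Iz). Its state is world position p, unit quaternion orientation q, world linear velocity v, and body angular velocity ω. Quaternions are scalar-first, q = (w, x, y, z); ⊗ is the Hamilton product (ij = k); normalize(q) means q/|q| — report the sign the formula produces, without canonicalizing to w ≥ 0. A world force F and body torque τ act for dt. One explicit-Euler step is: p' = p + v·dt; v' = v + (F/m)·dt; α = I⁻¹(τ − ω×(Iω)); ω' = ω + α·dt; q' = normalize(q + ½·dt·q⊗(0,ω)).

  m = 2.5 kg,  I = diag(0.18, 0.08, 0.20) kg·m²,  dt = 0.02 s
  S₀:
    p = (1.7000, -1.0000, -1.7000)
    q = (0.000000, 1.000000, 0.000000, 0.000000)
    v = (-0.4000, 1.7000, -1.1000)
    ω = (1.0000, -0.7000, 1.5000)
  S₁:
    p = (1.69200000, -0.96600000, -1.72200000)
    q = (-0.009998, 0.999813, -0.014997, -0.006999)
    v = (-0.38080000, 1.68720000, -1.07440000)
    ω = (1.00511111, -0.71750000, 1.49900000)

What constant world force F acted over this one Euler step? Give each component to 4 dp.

F = (2.4000, -1.6000, 3.2000)

velocity change Δv = (0.01920000, -0.01280000, 0.02560000)
m·(v₁−v₀)/dt = (2.4000, -1.6000, 3.2000)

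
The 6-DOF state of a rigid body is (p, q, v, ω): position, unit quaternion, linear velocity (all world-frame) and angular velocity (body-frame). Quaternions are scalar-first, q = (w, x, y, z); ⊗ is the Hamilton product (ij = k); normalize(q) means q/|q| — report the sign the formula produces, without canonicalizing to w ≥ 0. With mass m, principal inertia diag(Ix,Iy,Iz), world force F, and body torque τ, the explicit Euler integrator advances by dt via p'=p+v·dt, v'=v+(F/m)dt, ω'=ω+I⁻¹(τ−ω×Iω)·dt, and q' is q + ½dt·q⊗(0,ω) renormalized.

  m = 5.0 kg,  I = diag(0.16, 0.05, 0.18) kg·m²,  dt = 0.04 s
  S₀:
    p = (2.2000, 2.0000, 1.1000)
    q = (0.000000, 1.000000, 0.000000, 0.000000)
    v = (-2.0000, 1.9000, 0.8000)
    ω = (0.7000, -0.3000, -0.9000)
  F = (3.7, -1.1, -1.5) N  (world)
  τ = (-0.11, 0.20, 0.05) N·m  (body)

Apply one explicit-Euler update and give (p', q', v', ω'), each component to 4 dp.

p' = (2.1200, 2.0760, 1.1320)
q' = (-0.0140, 0.9997, 0.0180, -0.0060)
v' = (-1.9704, 1.8912, 0.7880)
ω' = (0.6637, -0.1501, -0.8940)

a = F/m = (0.7400, -0.2200, -0.3000)
p + v·dt = (2.1200, 2.0760, 1.1320)
new velocity v' = (-1.9704, 1.8912, 0.7880)
(τ − ω×Iω)/I = (-0.9069, 3.7480, 0.1494)
new body rate ω' = (0.6637, -0.1501, -0.8940)
2q̇ = q⊗(0,ω) = (-0.7000000, 0.0000000, 0.9000000, -0.3000000)
q' = normalize(q + ½dt·q⊗(0,ω)) = (-0.0140, 0.9997, 0.0180, -0.0060)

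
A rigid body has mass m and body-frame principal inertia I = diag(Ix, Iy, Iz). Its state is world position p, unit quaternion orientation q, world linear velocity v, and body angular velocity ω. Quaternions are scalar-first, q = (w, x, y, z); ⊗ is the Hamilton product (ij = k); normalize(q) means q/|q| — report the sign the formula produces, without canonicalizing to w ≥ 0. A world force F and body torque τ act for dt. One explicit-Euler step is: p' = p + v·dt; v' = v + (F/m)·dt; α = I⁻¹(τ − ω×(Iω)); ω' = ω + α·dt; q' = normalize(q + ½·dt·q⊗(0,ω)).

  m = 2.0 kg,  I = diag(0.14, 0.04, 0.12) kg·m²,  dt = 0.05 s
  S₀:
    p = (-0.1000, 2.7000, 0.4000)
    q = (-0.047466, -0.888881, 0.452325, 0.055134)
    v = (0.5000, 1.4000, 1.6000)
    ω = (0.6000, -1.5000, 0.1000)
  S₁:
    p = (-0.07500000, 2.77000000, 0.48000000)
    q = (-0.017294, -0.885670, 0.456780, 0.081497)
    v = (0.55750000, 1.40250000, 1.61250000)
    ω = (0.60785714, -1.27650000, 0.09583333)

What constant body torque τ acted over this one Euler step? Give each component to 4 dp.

ω₁ − ω₀ = (0.00785714, 0.22350000, -0.00416667)
gyro term ω₀×Iω₀ = (-0.0120, 0.0012, 0.0900)
τ = I·(Δω/dt) + ω₀×(Iω₀) = (0.0100, 0.1800, 0.0800)

τ = (0.0100, 0.1800, 0.0800)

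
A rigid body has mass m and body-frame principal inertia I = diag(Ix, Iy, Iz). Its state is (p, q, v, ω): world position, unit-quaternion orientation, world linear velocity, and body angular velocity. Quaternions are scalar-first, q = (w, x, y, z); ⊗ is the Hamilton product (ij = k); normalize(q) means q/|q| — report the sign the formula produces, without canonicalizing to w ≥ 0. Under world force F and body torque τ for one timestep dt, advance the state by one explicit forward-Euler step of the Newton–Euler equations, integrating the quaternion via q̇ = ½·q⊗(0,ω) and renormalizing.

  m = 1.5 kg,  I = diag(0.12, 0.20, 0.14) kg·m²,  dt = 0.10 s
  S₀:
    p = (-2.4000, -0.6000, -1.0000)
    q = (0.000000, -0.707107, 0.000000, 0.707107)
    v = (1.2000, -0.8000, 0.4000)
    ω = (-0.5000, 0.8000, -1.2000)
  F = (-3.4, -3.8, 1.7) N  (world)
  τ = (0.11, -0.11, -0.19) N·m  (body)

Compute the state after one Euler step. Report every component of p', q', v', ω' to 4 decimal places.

precession coupling ω×(Iω) = (0.0576, -0.0120, -0.0320)
α = I⁻¹(τ − ω×Iω) = (0.4367, -0.4900, -1.1286)
ω + α·dt = (-0.4563, 0.7510, -1.3129)
Hamilton product q⊗(0,ω) = (0.4949749, -0.5656856, -1.2020819, -0.5656856)
q + ½dt·q⊗(0,ω), renormalized = (0.0247, -0.7333, -0.0599, 0.6769)
new position p' = (-2.2800, -0.6800, -0.9600)
v + (F/m)dt = (0.9733, -1.0533, 0.5133)

p' = (-2.2800, -0.6800, -0.9600)
q' = (0.0247, -0.7333, -0.0599, 0.6769)
v' = (0.9733, -1.0533, 0.5133)
ω' = (-0.4563, 0.7510, -1.3129)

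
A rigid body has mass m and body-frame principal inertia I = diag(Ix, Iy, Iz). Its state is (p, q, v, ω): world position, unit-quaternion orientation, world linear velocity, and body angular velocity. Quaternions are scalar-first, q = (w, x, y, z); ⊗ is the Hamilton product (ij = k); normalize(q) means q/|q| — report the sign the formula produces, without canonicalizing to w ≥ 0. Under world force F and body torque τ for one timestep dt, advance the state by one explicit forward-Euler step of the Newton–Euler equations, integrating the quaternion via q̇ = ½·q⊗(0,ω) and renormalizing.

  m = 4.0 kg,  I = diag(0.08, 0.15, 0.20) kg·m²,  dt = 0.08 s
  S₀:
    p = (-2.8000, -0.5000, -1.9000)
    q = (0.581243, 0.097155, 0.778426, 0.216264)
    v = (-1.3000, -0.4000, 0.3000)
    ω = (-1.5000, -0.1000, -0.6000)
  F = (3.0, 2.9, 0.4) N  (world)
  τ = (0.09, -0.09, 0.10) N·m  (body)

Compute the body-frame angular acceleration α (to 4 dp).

α = (1.0875, 0.1200, 0.4475)

gyro term ω×Iω = (0.0030, -0.1080, 0.0105)
(τ − ω×Iω)/I = (1.0875, 0.1200, 0.4475)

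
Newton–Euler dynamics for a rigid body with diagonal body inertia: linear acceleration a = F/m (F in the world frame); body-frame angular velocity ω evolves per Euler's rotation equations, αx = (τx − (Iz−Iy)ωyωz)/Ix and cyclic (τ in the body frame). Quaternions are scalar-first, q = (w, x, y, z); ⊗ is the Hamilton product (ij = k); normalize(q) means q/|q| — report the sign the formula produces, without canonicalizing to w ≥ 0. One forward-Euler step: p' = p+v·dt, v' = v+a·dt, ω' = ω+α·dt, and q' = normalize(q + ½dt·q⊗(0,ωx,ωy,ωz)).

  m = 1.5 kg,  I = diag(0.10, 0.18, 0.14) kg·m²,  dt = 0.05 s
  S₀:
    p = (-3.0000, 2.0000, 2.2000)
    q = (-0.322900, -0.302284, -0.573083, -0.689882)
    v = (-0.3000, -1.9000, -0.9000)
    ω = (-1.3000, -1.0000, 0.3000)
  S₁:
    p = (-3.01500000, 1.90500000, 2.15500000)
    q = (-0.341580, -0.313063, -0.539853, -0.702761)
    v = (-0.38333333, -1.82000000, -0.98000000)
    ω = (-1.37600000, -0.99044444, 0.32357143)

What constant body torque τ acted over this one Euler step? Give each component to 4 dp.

ω₁ − ω₀ = (-0.07600000, 0.00955556, 0.02357143)
ω₀×(Iω₀) = (0.0120, 0.0156, 0.1040)
applied torque τ = (-0.1400, 0.0500, 0.1700)

τ = (-0.1400, 0.0500, 0.1700)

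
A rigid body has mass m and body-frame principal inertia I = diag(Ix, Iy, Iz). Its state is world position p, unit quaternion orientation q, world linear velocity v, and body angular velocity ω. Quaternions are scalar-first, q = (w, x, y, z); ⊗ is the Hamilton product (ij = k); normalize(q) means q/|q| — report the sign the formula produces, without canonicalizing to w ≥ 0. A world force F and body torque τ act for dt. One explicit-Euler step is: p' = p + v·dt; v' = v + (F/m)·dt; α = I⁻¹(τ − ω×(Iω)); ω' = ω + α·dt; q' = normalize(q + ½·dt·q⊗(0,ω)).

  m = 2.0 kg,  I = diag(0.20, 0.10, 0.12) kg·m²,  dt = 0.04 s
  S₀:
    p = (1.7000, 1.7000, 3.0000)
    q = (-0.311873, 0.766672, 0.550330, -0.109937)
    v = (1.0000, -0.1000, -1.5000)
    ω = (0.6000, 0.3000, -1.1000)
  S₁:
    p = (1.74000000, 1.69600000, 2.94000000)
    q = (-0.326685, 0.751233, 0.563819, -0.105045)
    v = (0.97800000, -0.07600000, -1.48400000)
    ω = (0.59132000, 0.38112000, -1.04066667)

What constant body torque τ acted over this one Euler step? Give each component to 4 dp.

rate change Δω = (-0.00868000, 0.08112000, 0.05933333)
τ = I·(Δω/dt) + ω₀×(Iω₀) = (-0.0500, 0.1500, 0.1600)

τ = (-0.0500, 0.1500, 0.1600)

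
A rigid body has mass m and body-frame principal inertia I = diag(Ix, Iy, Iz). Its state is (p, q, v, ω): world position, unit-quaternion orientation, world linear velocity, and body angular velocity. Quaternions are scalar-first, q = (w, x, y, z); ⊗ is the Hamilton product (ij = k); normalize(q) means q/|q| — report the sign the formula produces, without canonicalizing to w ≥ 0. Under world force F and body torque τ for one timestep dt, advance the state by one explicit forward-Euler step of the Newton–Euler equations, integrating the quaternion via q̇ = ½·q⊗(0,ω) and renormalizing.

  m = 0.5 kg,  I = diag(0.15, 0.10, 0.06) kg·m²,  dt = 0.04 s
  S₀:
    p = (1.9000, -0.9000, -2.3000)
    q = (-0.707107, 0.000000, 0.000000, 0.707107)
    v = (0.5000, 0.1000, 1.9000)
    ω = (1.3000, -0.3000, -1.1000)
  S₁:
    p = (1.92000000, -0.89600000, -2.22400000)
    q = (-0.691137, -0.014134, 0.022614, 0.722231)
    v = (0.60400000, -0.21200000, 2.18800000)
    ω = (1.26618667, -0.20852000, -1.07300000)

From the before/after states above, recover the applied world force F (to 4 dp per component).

Δv = v₁−v₀ = (0.10400000, -0.31200000, 0.28800000)
applied force F = (1.3000, -3.9000, 3.6000)

F = (1.3000, -3.9000, 3.6000)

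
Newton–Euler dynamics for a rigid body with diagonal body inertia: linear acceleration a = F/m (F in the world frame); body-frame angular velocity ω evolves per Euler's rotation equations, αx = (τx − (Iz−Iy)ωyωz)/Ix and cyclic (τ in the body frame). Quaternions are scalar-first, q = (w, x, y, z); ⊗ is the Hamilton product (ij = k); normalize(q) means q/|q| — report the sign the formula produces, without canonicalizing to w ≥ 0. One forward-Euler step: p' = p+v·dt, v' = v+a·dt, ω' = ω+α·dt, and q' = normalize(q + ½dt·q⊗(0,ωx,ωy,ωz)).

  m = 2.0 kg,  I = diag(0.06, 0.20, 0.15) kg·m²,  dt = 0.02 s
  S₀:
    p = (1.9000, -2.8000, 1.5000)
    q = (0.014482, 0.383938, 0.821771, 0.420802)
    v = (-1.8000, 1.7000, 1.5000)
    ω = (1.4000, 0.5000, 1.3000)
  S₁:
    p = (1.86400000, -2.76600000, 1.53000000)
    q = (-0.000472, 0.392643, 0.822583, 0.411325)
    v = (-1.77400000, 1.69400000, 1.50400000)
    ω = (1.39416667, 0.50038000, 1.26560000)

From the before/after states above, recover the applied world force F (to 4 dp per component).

F = (2.6000, -0.6000, 0.4000)

v₁ − v₀ = (0.02600000, -0.00600000, 0.00400000)
F = m·Δv/dt = (2.6000, -0.6000, 0.4000)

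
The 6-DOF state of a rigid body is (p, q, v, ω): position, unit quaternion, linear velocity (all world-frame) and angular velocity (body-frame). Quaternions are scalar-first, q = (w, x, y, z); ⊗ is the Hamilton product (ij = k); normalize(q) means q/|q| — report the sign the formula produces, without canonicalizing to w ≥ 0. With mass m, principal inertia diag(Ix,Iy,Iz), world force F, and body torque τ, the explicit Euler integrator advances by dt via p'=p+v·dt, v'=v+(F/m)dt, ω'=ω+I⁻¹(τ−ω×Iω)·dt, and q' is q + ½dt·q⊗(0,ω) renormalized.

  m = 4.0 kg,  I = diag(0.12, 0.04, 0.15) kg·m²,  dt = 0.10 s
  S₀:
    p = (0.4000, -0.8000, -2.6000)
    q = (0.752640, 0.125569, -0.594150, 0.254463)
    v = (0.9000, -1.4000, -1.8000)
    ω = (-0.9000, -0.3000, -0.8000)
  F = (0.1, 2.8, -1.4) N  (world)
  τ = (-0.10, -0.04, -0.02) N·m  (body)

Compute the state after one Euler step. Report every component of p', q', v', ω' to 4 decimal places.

p' = (0.4900, -0.9400, -2.7800)
q' = (0.7581, 0.1191, -0.6107, 0.1954)
v' = (0.9025, -1.3300, -1.8350)
ω' = (-1.0053, -0.3460, -0.7989)

linear accel F/m = (0.0250, 0.7000, -0.3500)
new position p' = (0.4900, -0.9400, -2.7800)
new velocity v' = (0.9025, -1.3300, -1.8350)
precession coupling ω×(Iω) = (0.0264, -0.0216, -0.0216)
(τ − ω×Iω)/I = (-1.0533, -0.4600, 0.0107)
new body rate ω' = (-1.0053, -0.3460, -0.7989)
Hamilton product q⊗(0,ω) = (0.1383375, -0.1257171, -0.3543535, -1.1745177)
q + ½dt·q⊗(0,ω), renormalized = (0.7581, 0.1191, -0.6107, 0.1954)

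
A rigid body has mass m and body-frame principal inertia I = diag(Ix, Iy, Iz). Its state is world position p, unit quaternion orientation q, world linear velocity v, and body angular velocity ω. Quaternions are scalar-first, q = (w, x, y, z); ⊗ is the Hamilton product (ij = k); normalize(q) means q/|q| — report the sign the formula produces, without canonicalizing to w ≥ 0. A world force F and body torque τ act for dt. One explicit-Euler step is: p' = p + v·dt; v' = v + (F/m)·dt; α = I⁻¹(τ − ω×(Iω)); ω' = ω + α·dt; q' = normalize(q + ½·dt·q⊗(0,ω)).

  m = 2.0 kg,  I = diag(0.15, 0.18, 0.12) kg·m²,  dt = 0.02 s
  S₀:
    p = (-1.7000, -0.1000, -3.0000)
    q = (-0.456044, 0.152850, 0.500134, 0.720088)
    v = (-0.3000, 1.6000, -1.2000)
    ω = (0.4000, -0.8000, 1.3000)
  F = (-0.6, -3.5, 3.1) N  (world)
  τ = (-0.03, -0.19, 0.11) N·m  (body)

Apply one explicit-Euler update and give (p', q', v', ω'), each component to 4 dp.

p' = (-1.7060, -0.0680, -3.0240)
q' = (-0.4620, 0.1633, 0.5046, 0.7108)
v' = (-0.3060, 1.5650, -1.1690)
ω' = (0.3877, -0.8228, 1.3199)

p' = p + v·dt = (-1.7060, -0.0680, -3.0240)
new velocity v' = (-0.3060, 1.5650, -1.1690)
gyro term ω×Iω = (0.0624, 0.0156, -0.0096)
α = I⁻¹(τ − ω×Iω) = (-0.6160, -1.1422, 0.9967)
ω + α·dt = (0.3877, -0.8228, 1.3199)
2q̇ = q⊗(0,ω) = (-0.5971472, 1.0438270, 0.4541654, -0.9151908)
q + ½dt·q⊗(0,ω), renormalized = (-0.4620, 0.1633, 0.5046, 0.7108)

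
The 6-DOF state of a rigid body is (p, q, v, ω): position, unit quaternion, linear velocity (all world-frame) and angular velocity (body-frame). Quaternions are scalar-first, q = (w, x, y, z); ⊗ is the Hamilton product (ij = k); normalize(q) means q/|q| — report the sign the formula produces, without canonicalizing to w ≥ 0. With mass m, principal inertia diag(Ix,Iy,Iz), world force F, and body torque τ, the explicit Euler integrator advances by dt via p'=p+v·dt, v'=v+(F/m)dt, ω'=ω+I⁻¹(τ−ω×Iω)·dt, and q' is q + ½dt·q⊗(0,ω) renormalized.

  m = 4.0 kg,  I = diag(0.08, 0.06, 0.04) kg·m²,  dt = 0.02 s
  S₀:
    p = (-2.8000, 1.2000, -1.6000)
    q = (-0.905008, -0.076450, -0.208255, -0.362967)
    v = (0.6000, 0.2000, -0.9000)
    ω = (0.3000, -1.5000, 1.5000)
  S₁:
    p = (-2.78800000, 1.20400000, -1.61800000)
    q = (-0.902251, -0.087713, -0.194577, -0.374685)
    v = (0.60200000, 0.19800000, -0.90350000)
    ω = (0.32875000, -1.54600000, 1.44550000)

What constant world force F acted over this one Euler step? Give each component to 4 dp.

velocity change Δv = (0.00200000, -0.00200000, -0.00350000)
F = m·Δv/dt = (0.4000, -0.4000, -0.7000)

F = (0.4000, -0.4000, -0.7000)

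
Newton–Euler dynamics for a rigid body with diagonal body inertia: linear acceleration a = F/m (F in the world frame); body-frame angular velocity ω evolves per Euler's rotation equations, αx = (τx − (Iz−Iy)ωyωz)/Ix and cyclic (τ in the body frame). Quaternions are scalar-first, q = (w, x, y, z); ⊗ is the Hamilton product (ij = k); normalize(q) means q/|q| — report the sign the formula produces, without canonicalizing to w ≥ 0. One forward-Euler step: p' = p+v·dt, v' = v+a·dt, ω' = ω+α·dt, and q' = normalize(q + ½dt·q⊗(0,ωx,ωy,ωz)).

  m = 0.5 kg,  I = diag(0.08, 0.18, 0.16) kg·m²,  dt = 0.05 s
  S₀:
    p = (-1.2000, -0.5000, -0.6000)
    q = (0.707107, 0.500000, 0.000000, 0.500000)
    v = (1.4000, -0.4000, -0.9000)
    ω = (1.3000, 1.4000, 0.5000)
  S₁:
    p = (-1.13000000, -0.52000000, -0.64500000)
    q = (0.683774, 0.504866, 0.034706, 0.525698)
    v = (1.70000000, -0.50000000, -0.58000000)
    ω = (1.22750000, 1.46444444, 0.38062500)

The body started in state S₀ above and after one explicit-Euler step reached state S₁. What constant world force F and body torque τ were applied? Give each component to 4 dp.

rate change Δω = (-0.07250000, 0.06444444, -0.11937500)
gyro term ω₀×Iω₀ = (-0.0140, -0.0520, 0.1820)
I·α + gyro = (-0.1300, 0.1800, -0.2000)
Δv = v₁−v₀ = (0.30000000, -0.10000000, 0.32000000)
applied force F = (3.0000, -1.0000, 3.2000)

F = (3.0000, -1.0000, 3.2000)
τ = (-0.1300, 0.1800, -0.2000)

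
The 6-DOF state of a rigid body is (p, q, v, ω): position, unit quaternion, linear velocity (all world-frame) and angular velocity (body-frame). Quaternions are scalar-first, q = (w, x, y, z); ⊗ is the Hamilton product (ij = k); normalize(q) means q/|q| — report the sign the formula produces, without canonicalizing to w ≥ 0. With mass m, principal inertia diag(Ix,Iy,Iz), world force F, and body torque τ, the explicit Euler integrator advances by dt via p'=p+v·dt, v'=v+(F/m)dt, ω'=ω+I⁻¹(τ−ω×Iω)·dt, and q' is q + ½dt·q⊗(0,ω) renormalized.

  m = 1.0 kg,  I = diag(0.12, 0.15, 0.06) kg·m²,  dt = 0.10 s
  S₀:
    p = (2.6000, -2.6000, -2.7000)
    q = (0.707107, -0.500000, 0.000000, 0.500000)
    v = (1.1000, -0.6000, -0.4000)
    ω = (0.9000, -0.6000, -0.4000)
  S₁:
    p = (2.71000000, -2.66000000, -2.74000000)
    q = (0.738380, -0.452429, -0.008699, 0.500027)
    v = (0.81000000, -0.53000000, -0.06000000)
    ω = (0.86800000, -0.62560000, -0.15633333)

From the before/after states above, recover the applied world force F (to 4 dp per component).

v₁ − v₀ = (-0.29000000, 0.07000000, 0.34000000)
applied force F = (-2.9000, 0.7000, 3.4000)

F = (-2.9000, 0.7000, 3.4000)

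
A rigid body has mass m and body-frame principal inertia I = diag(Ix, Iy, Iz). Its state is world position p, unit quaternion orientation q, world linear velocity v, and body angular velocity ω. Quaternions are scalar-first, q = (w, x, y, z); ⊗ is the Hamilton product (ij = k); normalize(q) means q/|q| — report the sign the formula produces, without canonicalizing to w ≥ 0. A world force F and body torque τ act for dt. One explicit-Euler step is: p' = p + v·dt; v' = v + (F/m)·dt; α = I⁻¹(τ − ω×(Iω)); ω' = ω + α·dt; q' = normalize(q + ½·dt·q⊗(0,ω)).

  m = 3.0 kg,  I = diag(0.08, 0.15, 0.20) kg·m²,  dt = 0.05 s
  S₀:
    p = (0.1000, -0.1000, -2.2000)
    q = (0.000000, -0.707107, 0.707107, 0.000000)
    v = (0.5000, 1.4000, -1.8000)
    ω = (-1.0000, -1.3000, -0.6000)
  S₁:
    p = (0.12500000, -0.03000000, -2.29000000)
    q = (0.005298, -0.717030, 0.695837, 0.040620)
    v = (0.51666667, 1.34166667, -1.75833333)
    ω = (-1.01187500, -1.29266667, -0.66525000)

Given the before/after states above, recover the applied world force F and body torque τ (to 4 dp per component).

F = (1.0000, -3.5000, 2.5000)
τ = (0.0200, -0.0500, -0.1700)

v₁ − v₀ = (0.01666667, -0.05833333, 0.04166667)
F = m·Δv/dt = (1.0000, -3.5000, 2.5000)
Δω = ω₁−ω₀ = (-0.01187500, 0.00733333, -0.06525000)
ω₀×(Iω₀) = (0.0390, -0.0720, 0.0910)
applied torque τ = (0.0200, -0.0500, -0.1700)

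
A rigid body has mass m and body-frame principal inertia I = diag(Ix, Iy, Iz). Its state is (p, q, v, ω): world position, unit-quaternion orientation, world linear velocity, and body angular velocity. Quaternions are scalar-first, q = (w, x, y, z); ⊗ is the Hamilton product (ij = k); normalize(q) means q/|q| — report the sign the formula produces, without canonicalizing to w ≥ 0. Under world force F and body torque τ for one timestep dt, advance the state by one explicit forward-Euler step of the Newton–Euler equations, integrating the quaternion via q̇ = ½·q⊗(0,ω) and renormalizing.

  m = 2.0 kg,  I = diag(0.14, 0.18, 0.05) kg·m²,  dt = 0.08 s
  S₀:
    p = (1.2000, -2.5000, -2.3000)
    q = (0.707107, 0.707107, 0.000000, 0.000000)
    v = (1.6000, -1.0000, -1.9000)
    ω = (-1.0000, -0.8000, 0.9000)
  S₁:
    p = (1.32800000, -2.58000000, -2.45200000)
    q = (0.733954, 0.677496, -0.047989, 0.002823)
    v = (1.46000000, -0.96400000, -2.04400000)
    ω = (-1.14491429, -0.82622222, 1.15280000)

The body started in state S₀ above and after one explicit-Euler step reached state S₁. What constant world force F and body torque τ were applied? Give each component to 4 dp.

F = (-3.5000, 0.9000, -3.6000)
τ = (-0.1600, -0.1400, 0.1900)

Δω = ω₁−ω₀ = (-0.14491429, -0.02622222, 0.25280000)
applied torque τ = (-0.1600, -0.1400, 0.1900)
velocity change Δv = (-0.14000000, 0.03600000, -0.14400000)
F = m·Δv/dt = (-3.5000, 0.9000, -3.6000)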